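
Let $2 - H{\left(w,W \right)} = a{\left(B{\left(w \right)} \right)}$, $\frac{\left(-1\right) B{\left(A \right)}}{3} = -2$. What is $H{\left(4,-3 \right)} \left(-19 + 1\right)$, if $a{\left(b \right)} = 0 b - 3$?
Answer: $-90$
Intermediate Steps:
$B{\left(A \right)} = 6$ ($B{\left(A \right)} = \left(-3\right) \left(-2\right) = 6$)
$a{\left(b \right)} = -3$ ($a{\left(b \right)} = 0 - 3 = -3$)
$H{\left(w,W \right)} = 5$ ($H{\left(w,W \right)} = 2 - -3 = 2 + 3 = 5$)
$H{\left(4,-3 \right)} \left(-19 + 1\right) = 5 \left(-19 + 1\right) = 5 \left(-18\right) = -90$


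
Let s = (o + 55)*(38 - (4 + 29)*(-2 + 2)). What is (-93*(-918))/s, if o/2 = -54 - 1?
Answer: -42687/1045 ≈ -40.849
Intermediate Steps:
o = -110 (o = 2*(-54 - 1) = 2*(-55) = -110)
s = -2090 (s = (-110 + 55)*(38 - (4 + 29)*(-2 + 2)) = -55*(38 - 33*0) = -55*(38 - 1*0) = -55*(38 + 0) = -55*38 = -2090)
(-93*(-918))/s = -93*(-918)/(-2090) = 85374*(-1/2090) = -42687/1045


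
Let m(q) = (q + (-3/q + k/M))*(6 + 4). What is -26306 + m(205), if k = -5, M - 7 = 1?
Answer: -3979033/164 ≈ -24262.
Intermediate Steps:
M = 8 (M = 7 + 1 = 8)
m(q) = -25/4 - 30/q + 10*q (m(q) = (q + (-3/q - 5/8))*(6 + 4) = (q + (-3/q - 5*1/8))*10 = (q + (-3/q - 5/8))*10 = (q + (-5/8 - 3/q))*10 = (-5/8 + q - 3/q)*10 = -25/4 - 30/q + 10*q)
-26306 + m(205) = -26306 + (-25/4 - 30/205 + 10*205) = -26306 + (-25/4 - 30*1/205 + 2050) = -26306 + (-25/4 - 6/41 + 2050) = -26306 + 335151/164 = -3979033/164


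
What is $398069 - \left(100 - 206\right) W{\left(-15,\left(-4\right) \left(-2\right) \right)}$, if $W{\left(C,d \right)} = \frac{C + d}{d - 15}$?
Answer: $398175$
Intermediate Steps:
$W{\left(C,d \right)} = \frac{C + d}{-15 + d}$
$398069 - \left(100 - 206\right) W{\left(-15,\left(-4\right) \left(-2\right) \right)} = 398069 - \left(100 - 206\right) \frac{-15 - -8}{-15 - -8} = 398069 - - 106 \frac{-15 + 8}{-15 + 8} = 398069 - - 106 \frac{1}{-7} \left(-7\right) = 398069 - - 106 \left(\left(- \frac{1}{7}\right) \left(-7\right)\right) = 398069 - \left(-106\right) 1 = 398069 - -106 = 398069 + 106 = 398175$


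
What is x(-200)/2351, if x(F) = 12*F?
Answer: -2400/2351 ≈ -1.0208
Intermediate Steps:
x(-200)/2351 = (12*(-200))/2351 = -2400*1/2351 = -2400/2351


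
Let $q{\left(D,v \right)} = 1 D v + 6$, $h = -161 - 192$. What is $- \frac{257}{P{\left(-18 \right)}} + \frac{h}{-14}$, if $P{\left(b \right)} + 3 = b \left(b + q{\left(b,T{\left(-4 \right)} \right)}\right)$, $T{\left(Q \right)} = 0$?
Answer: $\frac{71591}{2982} \approx 24.008$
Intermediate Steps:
$h = -353$ ($h = -161 - 192 = -353$)
$q{\left(D,v \right)} = 6 + D v$ ($q{\left(D,v \right)} = D v + 6 = 6 + D v$)
$P{\left(b \right)} = -3 + b \left(6 + b\right)$ ($P{\left(b \right)} = -3 + b \left(b + \left(6 + b 0\right)\right) = -3 + b \left(b + \left(6 + 0\right)\right) = -3 + b \left(b + 6\right) = -3 + b \left(6 + b\right)$)
$- \frac{257}{P{\left(-18 \right)}} + \frac{h}{-14} = - \frac{257}{-3 + \left(-18\right)^{2} + 6 \left(-18\right)} - \frac{353}{-14} = - \frac{257}{-3 + 324 - 108} - - \frac{353}{14} = - \frac{257}{213} + \frac{353}{14} = \frac{71591}{2982}$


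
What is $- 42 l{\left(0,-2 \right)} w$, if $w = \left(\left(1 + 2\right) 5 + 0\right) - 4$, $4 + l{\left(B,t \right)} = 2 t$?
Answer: $3696$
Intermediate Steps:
$l{\left(B,t \right)} = -4 + 2 t$
$w = 11$ ($w = \left(3 \cdot 5 + 0\right) - 4 = \left(15 + 0\right) - 4 = 15 - 4 = 11$)
$- 42 l{\left(0,-2 \right)} w = - 42 \left(-4 + 2 \left(-2\right)\right) 11 = - 42 \left(-4 - 4\right) 11 = \left(-42\right) \left(-8\right) 11 = 336 \cdot 11 = 3696$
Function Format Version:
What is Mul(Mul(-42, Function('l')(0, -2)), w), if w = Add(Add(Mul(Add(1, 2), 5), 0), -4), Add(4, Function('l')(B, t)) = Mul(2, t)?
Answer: 3696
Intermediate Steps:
Function('l')(B, t) = Add(-4, Mul(2, t))
w = 11 (w = Add(Add(Mul(3, 5), 0), -4) = Add(Add(15, 0), -4) = Add(15, -4) = 11)
Mul(Mul(-42, Function('l')(0, -2)), w) = Mul(Mul(-42, Add(-4, Mul(2, -2))), 11) = Mul(Mul(-42, Add(-4, -4)), 11) = Mul(Mul(-42, -8), 11) = Mul(336, 11) = 3696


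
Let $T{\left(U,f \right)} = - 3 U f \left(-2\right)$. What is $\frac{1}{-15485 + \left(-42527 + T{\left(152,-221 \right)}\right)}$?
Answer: $- \frac{1}{259564} \approx -3.8526 \cdot 10^{-6}$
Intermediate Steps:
$T{\left(U,f \right)} = 6 U f$ ($T{\left(U,f \right)} = - 3 U f \left(-2\right) = 6 U f$)
$\frac{1}{-15485 + \left(-42527 + T{\left(152,-221 \right)}\right)} = \frac{1}{-15485 + \left(-42527 + 6 \cdot 152 \left(-221\right)\right)} = \frac{1}{-15485 - 244079} = \frac{1}{-259564} = - \frac{1}{259564}$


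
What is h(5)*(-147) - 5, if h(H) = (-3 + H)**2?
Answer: -593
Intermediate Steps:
h(5)*(-147) - 5 = (-3 + 5)**2*(-147) - 5 = 2**2*(-147) - 5 = 4*(-147) - 5 = -588 - 5 = -593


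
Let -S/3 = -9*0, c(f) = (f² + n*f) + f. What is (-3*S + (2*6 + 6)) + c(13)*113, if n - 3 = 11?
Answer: 41150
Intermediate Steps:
n = 14 (n = 3 + 11 = 14)
c(f) = f² + 15*f (c(f) = (f² + 14*f) + f = f² + 15*f)
S = 0 (S = -(-9)*3*0 = -(-9)*0 = -3*0 = 0)
(-3*S + (2*6 + 6)) + c(13)*113 = (-3*0 + (2*6 + 6)) + (13*(15 + 13))*113 = (0 + (12 + 6)) + (13*28)*113 = (0 + 18) + 364*113 = 18 + 41132 = 41150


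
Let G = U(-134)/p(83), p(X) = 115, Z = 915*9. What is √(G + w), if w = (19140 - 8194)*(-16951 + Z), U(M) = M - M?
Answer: 2*I*√23851334 ≈ 9767.6*I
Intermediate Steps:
U(M) = 0
Z = 8235
w = -95405336 (w = (19140 - 8194)*(-16951 + 8235) = 10946*(-8716) = -95405336)
G = 0 (G = 0/115 = 0*(1/115) = 0)
√(G + w) = √(0 - 95405336) = √(-95405336) = 2*I*√23851334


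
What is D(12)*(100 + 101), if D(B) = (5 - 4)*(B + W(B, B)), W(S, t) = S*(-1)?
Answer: 0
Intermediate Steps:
W(S, t) = -S
D(B) = 0 (D(B) = (5 - 4)*(B - B) = 1*0 = 0)
D(12)*(100 + 101) = 0*(100 + 101) = 0*201 = 0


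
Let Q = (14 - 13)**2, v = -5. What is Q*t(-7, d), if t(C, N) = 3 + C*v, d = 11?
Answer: 38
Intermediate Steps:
Q = 1 (Q = 1**2 = 1)
t(C, N) = 3 - 5*C (t(C, N) = 3 + C*(-5) = 3 - 5*C)
Q*t(-7, d) = 1*(3 - 5*(-7)) = 1*(3 + 35) = 1*38 = 38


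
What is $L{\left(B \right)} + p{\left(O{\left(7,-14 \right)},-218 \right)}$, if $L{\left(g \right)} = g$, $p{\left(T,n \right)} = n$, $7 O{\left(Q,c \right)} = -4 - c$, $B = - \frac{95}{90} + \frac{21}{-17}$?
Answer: $- \frac{67409}{306} \approx -220.29$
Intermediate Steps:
$B = - \frac{701}{306}$ ($B = \left(-95\right) \frac{1}{90} + 21 \left(- \frac{1}{17}\right) = - \frac{19}{18} - \frac{21}{17} = - \frac{701}{306} \approx -2.2908$)
$O{\left(Q,c \right)} = - \frac{4}{7} - \frac{c}{7}$ ($O{\left(Q,c \right)} = \frac{-4 - c}{7} = - \frac{4}{7} - \frac{c}{7}$)
$L{\left(B \right)} + p{\left(O{\left(7,-14 \right)},-218 \right)} = - \frac{701}{306} - 218 = - \frac{67409}{306}$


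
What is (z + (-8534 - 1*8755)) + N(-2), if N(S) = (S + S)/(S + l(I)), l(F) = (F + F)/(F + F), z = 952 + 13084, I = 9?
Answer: -3249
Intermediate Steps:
z = 14036
l(F) = 1 (l(F) = (2*F)/((2*F)) = (2*F)*(1/(2*F)) = 1)
N(S) = 2*S/(1 + S) (N(S) = (S + S)/(S + 1) = (2*S)/(1 + S) = 2*S/(1 + S))
(z + (-8534 - 1*8755)) + N(-2) = (14036 + (-8534 - 1*8755)) + 2*(-2)/(1 - 2) = (14036 + (-8534 - 8755)) + 2*(-2)/(-1) = (14036 - 17289) + 2*(-2)*(-1) = -3253 + 4 = -3249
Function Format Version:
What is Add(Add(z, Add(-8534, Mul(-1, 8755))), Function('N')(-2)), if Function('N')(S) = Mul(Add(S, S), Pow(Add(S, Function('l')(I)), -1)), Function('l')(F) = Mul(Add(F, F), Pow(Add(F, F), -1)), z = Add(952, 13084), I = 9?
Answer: -3249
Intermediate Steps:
z = 14036
Function('l')(F) = 1 (Function('l')(F) = Mul(Mul(2, F), Pow(Mul(2, F), -1)) = Mul(Mul(2, F), Mul(Rational(1, 2), Pow(F, -1))) = 1)
Function('N')(S) = Mul(2, S, Pow(Add(1, S), -1)) (Function('N')(S) = Mul(Add(S, S), Pow(Add(S, 1), -1)) = Mul(Mul(2, S), Pow(Add(1, S), -1)) = Mul(2, S, Pow(Add(1, S), -1)))
Add(Add(z, Add(-8534, Mul(-1, 8755))), Function('N')(-2)) = Add(Add(14036, Add(-8534, Mul(-1, 8755))), Mul(2, -2, Pow(Add(1, -2), -1))) = Add(Add(14036, Add(-8534, -8755)), Mul(2, -2, Pow(-1, -1))) = Add(Add(14036, -17289), Mul(2, -2, -1)) = Add(-3253, 4) = -3249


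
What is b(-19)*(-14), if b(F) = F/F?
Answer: -14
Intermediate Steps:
b(F) = 1
b(-19)*(-14) = 1*(-14) = -14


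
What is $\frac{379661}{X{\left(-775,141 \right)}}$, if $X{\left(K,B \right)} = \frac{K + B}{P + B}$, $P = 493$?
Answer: $-379661$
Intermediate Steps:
$X{\left(K,B \right)} = \frac{B + K}{493 + B}$ ($X{\left(K,B \right)} = \frac{K + B}{493 + B} = \frac{B + K}{493 + B}$)
$\frac{379661}{X{\left(-775,141 \right)}} = \frac{379661}{\frac{1}{493 + 141} \left(141 - 775\right)} = \frac{379661}{\frac{1}{634} \left(-634\right)} = \frac{379661}{-1} = 379661 \left(-1\right) = -379661$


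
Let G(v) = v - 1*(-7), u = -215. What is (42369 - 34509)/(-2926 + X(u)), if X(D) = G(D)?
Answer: -3930/1567 ≈ -2.5080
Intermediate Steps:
G(v) = 7 + v (G(v) = v + 7 = 7 + v)
X(D) = 7 + D
(42369 - 34509)/(-2926 + X(u)) = (42369 - 34509)/(-2926 + (7 - 215)) = 7860/(-2926 - 208) = 7860/(-3134) = 7860*(-1/3134) = -3930/1567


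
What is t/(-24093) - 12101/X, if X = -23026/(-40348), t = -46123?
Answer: -5881186440283/277382709 ≈ -21202.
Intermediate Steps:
X = 11513/20174 (X = -23026*(-1/40348) = 11513/20174 ≈ 0.57069)
t/(-24093) - 12101/X = -46123/(-24093) - 12101/11513/20174 = -46123*(-1/24093) - 12101*20174/11513 = 46123/24093 - 244125574/11513 = -5881186440283/277382709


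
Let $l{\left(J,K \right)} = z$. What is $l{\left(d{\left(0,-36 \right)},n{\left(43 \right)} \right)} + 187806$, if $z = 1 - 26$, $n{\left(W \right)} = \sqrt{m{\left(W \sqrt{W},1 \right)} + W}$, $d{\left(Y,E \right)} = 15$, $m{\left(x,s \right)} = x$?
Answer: $187781$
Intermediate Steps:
$n{\left(W \right)} = \sqrt{W + W^{\frac{3}{2}}}$ ($n{\left(W \right)} = \sqrt{W \sqrt{W} + W} = \sqrt{W^{\frac{3}{2}} + W} = \sqrt{W + W^{\frac{3}{2}}}$)
$z = -25$ ($z = 1 - 26 = -25$)
$l{\left(J,K \right)} = -25$
$l{\left(d{\left(0,-36 \right)},n{\left(43 \right)} \right)} + 187806 = -25 + 187806 = 187781$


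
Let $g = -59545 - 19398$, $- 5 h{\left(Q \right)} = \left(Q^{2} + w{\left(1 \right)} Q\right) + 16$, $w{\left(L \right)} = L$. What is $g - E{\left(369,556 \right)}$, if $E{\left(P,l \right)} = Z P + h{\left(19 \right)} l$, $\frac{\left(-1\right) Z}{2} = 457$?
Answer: $\frac{1511791}{5} \approx 3.0236 \cdot 10^{5}$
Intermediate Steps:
$Z = -914$ ($Z = \left(-2\right) 457 = -914$)
$h{\left(Q \right)} = - \frac{16}{5} - \frac{Q}{5} - \frac{Q^{2}}{5}$ ($h{\left(Q \right)} = - \frac{\left(Q^{2} + 1 Q\right) + 16}{5} = - \frac{\left(Q^{2} + Q\right) + 16}{5} = - \frac{\left(Q + Q^{2}\right) + 16}{5} = - \frac{16 + Q + Q^{2}}{5} = - \frac{16}{5} - \frac{Q}{5} - \frac{Q^{2}}{5}$)
$g = -78943$ ($g = -59545 - 19398 = -78943$)
$E{\left(P,l \right)} = - 914 P - \frac{396 l}{5}$ ($E{\left(P,l \right)} = - 914 P + \left(- \frac{16}{5} - \frac{19}{5} - \frac{19^{2}}{5}\right) l = - 914 P + \left(- \frac{16}{5} - \frac{19}{5} - \frac{361}{5}\right) l = - 914 P - \frac{396 l}{5}$)
$g - E{\left(369,556 \right)} = -78943 - \left(\left(-914\right) 369 - \frac{220176}{5}\right) = -78943 - \left(-337266 - \frac{220176}{5}\right) = -78943 - - \frac{1906506}{5} = -78943 + \frac{1906506}{5} = \frac{1511791}{5}$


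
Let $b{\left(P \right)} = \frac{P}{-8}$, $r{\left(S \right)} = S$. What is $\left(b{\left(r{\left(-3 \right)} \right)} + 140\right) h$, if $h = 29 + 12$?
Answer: $\frac{46043}{8} \approx 5755.4$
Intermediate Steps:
$b{\left(P \right)} = - \frac{P}{8}$ ($b{\left(P \right)} = P \left(- \frac{1}{8}\right) = - \frac{P}{8}$)
$h = 41$
$\left(b{\left(r{\left(-3 \right)} \right)} + 140\right) h = \left(\left(- \frac{1}{8}\right) \left(-3\right) + 140\right) 41 = \left(\frac{3}{8} + 140\right) 41 = \frac{1123}{8} \cdot 41 = \frac{46043}{8}$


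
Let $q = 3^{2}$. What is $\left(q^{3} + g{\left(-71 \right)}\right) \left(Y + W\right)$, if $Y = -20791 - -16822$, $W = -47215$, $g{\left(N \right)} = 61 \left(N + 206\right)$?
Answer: $-458813376$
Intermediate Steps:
$g{\left(N \right)} = 12566 + 61 N$ ($g{\left(N \right)} = 61 \left(206 + N\right) = 12566 + 61 N$)
$Y = -3969$ ($Y = -20791 + 16822 = -3969$)
$q = 9$
$\left(q^{3} + g{\left(-71 \right)}\right) \left(Y + W\right) = \left(9^{3} + \left(12566 + 61 \left(-71\right)\right)\right) \left(-3969 - 47215\right) = \left(729 + \left(12566 - 4331\right)\right) \left(-51184\right) = \left(729 + 8235\right) \left(-51184\right) = 8964 \left(-51184\right) = -458813376$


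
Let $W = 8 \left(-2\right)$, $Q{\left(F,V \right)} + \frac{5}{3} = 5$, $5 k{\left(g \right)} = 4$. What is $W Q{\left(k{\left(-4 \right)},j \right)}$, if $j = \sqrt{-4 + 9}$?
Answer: $- \frac{160}{3} \approx -53.333$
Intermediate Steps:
$j = \sqrt{5} \approx 2.2361$
$k{\left(g \right)} = \frac{4}{5}$ ($k{\left(g \right)} = \frac{1}{5} \cdot 4 = \frac{4}{5}$)
$Q{\left(F,V \right)} = \frac{10}{3}$ ($Q{\left(F,V \right)} = - \frac{5}{3} + 5 = \frac{10}{3}$)
$W = -16$
$W Q{\left(k{\left(-4 \right)},j \right)} = \left(-16\right) \frac{10}{3} = - \frac{160}{3}$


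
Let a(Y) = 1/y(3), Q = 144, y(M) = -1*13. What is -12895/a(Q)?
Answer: 167635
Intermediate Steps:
y(M) = -13
a(Y) = -1/13 (a(Y) = 1/(-13) = -1/13)
-12895/a(Q) = -12895/(-1/13) = -12895*(-13) = 167635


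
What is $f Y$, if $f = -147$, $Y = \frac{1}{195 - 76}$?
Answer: $- \frac{21}{17} \approx -1.2353$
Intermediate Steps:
$Y = \frac{1}{119} \approx 0.0084034$
$f Y = \left(-147\right) \frac{1}{119} = - \frac{21}{17}$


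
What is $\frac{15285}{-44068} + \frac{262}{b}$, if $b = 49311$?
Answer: $- \frac{742172819}{2173037148} \approx -0.34154$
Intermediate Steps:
$\frac{15285}{-44068} + \frac{262}{b} = \frac{15285}{-44068} + \frac{262}{49311} = 15285 \left(- \frac{1}{44068}\right) + 262 \cdot \frac{1}{49311} = - \frac{15285}{44068} + \frac{262}{49311} = - \frac{742172819}{2173037148}$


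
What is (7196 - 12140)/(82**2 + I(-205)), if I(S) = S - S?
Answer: -1236/1681 ≈ -0.73528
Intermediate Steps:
I(S) = 0
(7196 - 12140)/(82**2 + I(-205)) = (7196 - 12140)/(82**2 + 0) = -4944/(6724 + 0) = -4944/6724 = -4944*1/6724 = -1236/1681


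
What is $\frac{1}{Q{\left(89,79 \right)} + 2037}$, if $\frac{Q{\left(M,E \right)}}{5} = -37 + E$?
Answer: $\frac{1}{2247} \approx 0.00044504$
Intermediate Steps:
$Q{\left(M,E \right)} = -185 + 5 E$ ($Q{\left(M,E \right)} = 5 \left(-37 + E\right) = -185 + 5 E$)
$\frac{1}{Q{\left(89,79 \right)} + 2037} = \frac{1}{\left(-185 + 5 \cdot 79\right) + 2037} = \frac{1}{\left(-185 + 395\right) + 2037} = \frac{1}{210 + 2037} = \frac{1}{2247}$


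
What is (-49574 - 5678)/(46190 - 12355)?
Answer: -55252/33835 ≈ -1.6330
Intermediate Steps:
(-49574 - 5678)/(46190 - 12355) = -55252/33835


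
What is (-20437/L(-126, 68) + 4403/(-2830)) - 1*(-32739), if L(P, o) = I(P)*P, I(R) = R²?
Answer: 92664413548151/2830532040 ≈ 32737.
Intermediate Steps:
L(P, o) = P³ (L(P, o) = P²*P = P³)
(-20437/L(-126, 68) + 4403/(-2830)) - 1*(-32739) = (-20437/((-126)³) + 4403/(-2830)) - 1*(-32739) = (-20437/(-2000376) + 4403*(-1/2830)) + 32739 = (-20437*(-1/2000376) - 4403/2830) + 32739 = (20437/2000376 - 4403/2830) + 32739 = -4374909409/2830532040 + 32739 = 92664413548151/2830532040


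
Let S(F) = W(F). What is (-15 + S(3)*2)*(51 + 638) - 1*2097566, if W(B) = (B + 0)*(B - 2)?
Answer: -2103767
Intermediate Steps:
W(B) = B*(-2 + B)
S(F) = F*(-2 + F)
(-15 + S(3)*2)*(51 + 638) - 1*2097566 = (-15 + (3*(-2 + 3))*2)*(51 + 638) - 1*2097566 = (-15 + (3*1)*2)*689 - 2097566 = (-15 + 3*2)*689 - 2097566 = (-15 + 6)*689 - 2097566 = -9*689 - 2097566 = -6201 - 2097566 = -2103767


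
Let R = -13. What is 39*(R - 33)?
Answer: -1794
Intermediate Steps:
39*(R - 33) = 39*(-13 - 33) = 39*(-46) = -1794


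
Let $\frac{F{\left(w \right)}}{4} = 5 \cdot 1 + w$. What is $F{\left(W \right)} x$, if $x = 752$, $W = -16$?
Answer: $-33088$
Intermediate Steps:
$F{\left(w \right)} = 20 + 4 w$ ($F{\left(w \right)} = 4 \left(5 \cdot 1 + w\right) = 4 \left(5 + w\right) = 20 + 4 w$)
$F{\left(W \right)} x = \left(20 + 4 \left(-16\right)\right) 752 = \left(20 - 64\right) 752 = \left(-44\right) 752 = -33088$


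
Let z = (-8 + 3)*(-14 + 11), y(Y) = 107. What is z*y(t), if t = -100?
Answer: 1605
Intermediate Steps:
z = 15 (z = -5*(-3) = 15)
z*y(t) = 15*107 = 1605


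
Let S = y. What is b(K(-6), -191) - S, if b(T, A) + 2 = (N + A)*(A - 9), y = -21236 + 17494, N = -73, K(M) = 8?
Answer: 56540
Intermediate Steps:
y = -3742
S = -3742
b(T, A) = -2 + (-73 + A)*(-9 + A) (b(T, A) = -2 + (-73 + A)*(A - 9) = -2 + (-73 + A)*(-9 + A))
b(K(-6), -191) - S = (655 + (-191)² - 82*(-191)) - 1*(-3742) = (655 + 36481 + 15662) + 3742 = 52798 + 3742 = 56540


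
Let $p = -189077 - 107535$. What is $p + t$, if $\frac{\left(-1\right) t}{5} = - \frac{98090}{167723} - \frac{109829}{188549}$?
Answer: $- \frac{9379874474691439}{31624003927} \approx -2.9661 \cdot 10^{5}$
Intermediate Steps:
$p = -296612$
$t = \frac{184578103885}{31624003927}$ ($t = - 5 \left(- \frac{98090}{167723} - \frac{109829}{188549}\right) = \left(-5\right) \left(- \frac{36915620777}{31624003927}\right) = \frac{184578103885}{31624003927} \approx 5.8366$)
$p + t = -296612 + \frac{184578103885}{31624003927} = - \frac{9379874474691439}{31624003927}$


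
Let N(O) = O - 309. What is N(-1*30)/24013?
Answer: -339/24013 ≈ -0.014117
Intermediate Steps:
N(O) = -309 + O
N(-1*30)/24013 = (-309 - 1*30)/24013 = (-309 - 30)*(1/24013) = -339*1/24013 = -339/24013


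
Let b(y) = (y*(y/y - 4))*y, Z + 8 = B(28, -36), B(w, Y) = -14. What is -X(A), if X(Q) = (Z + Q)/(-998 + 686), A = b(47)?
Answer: -6649/312 ≈ -21.311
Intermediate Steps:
Z = -22 (Z = -8 - 14 = -22)
b(y) = -3*y**2 (b(y) = (y*(1 - 4))*y = (y*(-3))*y = (-3*y)*y = -3*y**2)
A = -6627 (A = -3*47**2 = -3*2209 = -6627)
X(Q) = 11/156 - Q/312 (X(Q) = (-22 + Q)/(-998 + 686) = (-22 + Q)/(-312) = (-22 + Q)*(-1/312) = 11/156 - Q/312)
-X(A) = -(11/156 - 1/312*(-6627)) = -(11/156 + 2209/104) = -1*6649/312 = -6649/312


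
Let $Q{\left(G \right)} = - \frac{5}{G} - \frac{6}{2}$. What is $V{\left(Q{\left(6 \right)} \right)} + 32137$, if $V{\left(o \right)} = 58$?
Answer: $32195$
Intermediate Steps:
$Q{\left(G \right)} = -3 - \frac{5}{G}$ ($Q{\left(G \right)} = - \frac{5}{G} - 3 = -3 - \frac{5}{G}$)
$V{\left(Q{\left(6 \right)} \right)} + 32137 = 58 + 32137 = 32195$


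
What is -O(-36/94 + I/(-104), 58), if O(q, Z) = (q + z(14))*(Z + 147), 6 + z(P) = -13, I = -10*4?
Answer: 2379640/611 ≈ 3894.7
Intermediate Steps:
I = -40
z(P) = -19 (z(P) = -6 - 13 = -19)
O(q, Z) = (-19 + q)*(147 + Z) (O(q, Z) = (q - 19)*(Z + 147) = (-19 + q)*(147 + Z))
-O(-36/94 + I/(-104), 58) = -(-2793 - 19*58 + 147*(-36/94 - 40/(-104)) + 58*(-36/94 - 40/(-104))) = -(-2793 - 1102 + 147*(-36*1/94 - 40*(-1/104)) + 58*(-36*1/94 - 40*(-1/104))) = -(-2793 - 1102 + 147*(-18/47 + 5/13) + 58*(-18/47 + 5/13)) = -(-2793 - 1102 + 147*(1/611) + 58*(1/611)) = -(-2793 - 1102 + 147/611 + 58/611) = -1*(-2379640/611) = 2379640/611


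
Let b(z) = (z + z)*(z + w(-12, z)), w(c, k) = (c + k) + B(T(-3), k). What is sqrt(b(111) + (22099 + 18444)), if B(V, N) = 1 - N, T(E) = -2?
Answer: sqrt(62743) ≈ 250.49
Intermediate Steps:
w(c, k) = 1 + c (w(c, k) = (c + k) + (1 - k) = 1 + c)
b(z) = 2*z*(-11 + z) (b(z) = (z + z)*(z + (1 - 12)) = (2*z)*(z - 11) = (2*z)*(-11 + z) = 2*z*(-11 + z))
sqrt(b(111) + (22099 + 18444)) = sqrt(2*111*(-11 + 111) + (22099 + 18444)) = sqrt(2*111*100 + 40543) = sqrt(22200 + 40543) = sqrt(62743)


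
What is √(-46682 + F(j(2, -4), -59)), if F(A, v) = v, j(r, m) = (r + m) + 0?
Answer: I*√46741 ≈ 216.2*I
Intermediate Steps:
j(r, m) = m + r (j(r, m) = (m + r) + 0 = m + r)
√(-46682 + F(j(2, -4), -59)) = √(-46682 - 59) = √(-46741) = I*√46741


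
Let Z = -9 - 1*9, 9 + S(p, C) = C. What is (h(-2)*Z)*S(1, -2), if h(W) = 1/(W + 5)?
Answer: 66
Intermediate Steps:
S(p, C) = -9 + C
h(W) = 1/(5 + W)
Z = -18 (Z = -9 - 9 = -18)
(h(-2)*Z)*S(1, -2) = (-18/(5 - 2))*(-9 - 2) = (-18/3)*(-11) = ((⅓)*(-18))*(-11) = -6*(-11) = 66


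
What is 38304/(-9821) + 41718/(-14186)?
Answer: -68078073/9951479 ≈ -6.8410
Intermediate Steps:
38304/(-9821) + 41718/(-14186) = 38304*(-1/9821) + 41718*(-1/14186) = -5472/1403 - 20859/7093 = -68078073/9951479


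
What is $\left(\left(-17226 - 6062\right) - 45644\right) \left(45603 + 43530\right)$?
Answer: $-6144115956$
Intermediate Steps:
$\left(\left(-17226 - 6062\right) - 45644\right) \left(45603 + 43530\right) = \left(\left(-17226 - 6062\right) - 45644\right) 89133 = \left(-23288 - 45644\right) 89133 = \left(-68932\right) 89133 = -6144115956$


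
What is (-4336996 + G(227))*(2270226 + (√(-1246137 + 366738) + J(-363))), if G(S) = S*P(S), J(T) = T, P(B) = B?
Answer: -9727422981021 - 12856401*I*√97711 ≈ -9.7274e+12 - 4.0187e+9*I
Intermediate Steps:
G(S) = S² (G(S) = S*S = S²)
(-4336996 + G(227))*(2270226 + (√(-1246137 + 366738) + J(-363))) = (-4336996 + 227²)*(2270226 + (√(-1246137 + 366738) - 363)) = (-4336996 + 51529)*(2270226 + (√(-879399) - 363)) = -4285467*(2270226 + (3*I*√97711 - 363)) = -4285467*(2270226 + (-363 + 3*I*√97711)) = -4285467*(2269863 + 3*I*√97711) = -9727422981021 - 12856401*I*√97711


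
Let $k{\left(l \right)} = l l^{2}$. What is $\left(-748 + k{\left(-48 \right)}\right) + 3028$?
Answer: $-108312$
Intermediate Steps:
$k{\left(l \right)} = l^{3}$
$\left(-748 + k{\left(-48 \right)}\right) + 3028 = \left(-748 + \left(-48\right)^{3}\right) + 3028 = \left(-748 - 110592\right) + 3028 = -111340 + 3028 = -108312$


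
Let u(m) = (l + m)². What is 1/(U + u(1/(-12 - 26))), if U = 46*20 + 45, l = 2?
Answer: 1444/1399085 ≈ 0.0010321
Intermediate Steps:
u(m) = (2 + m)²
U = 965 (U = 920 + 45 = 965)
1/(U + u(1/(-12 - 26))) = 1/(965 + (2 + 1/(-12 - 26))²) = 1/(965 + (2 + 1/(-38))²) = 1/(965 + (2 - 1/38)²) = 1/(965 + (75/38)²) = 1/(965 + 5625/1444) = 1/(1399085/1444) = 1444/1399085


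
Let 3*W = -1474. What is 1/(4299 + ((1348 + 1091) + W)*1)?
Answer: 3/18740 ≈ 0.00016009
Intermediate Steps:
W = -1474/3 (W = (⅓)*(-1474) = -1474/3 ≈ -491.33)
1/(4299 + ((1348 + 1091) + W)*1) = 1/(4299 + ((1348 + 1091) - 1474/3)*1) = 1/(4299 + (2439 - 1474/3)*1) = 1/(4299 + (5843/3)*1) = 1/(4299 + 5843/3) = 1/(18740/3) = 3/18740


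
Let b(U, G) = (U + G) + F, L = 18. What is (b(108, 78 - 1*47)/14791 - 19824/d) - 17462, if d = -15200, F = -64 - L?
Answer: -245348039701/14051450 ≈ -17461.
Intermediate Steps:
F = -82 (F = -64 - 1*18 = -64 - 18 = -82)
b(U, G) = -82 + G + U (b(U, G) = (U + G) - 82 = (G + U) - 82 = -82 + G + U)
(b(108, 78 - 1*47)/14791 - 19824/d) - 17462 = ((-82 + (78 - 1*47) + 108)/14791 - 19824/(-15200)) - 17462 = ((-82 + (78 - 47) + 108)*(1/14791) - 19824*(-1/15200)) - 17462 = ((-82 + 31 + 108)*(1/14791) + 1239/950) - 17462 = (57*(1/14791) + 1239/950) - 17462 = (57/14791 + 1239/950) - 17462 = 18380199/14051450 - 17462 = -245348039701/14051450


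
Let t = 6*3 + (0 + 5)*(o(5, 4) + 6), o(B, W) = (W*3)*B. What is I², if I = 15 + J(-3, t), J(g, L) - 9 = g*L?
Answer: 1040400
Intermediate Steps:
o(B, W) = 3*B*W (o(B, W) = (3*W)*B = 3*B*W)
t = 348 (t = 6*3 + (0 + 5)*(3*5*4 + 6) = 18 + 5*(60 + 6) = 18 + 5*66 = 18 + 330 = 348)
J(g, L) = 9 + L*g (J(g, L) = 9 + g*L = 9 + L*g)
I = -1020 (I = 15 + (9 + 348*(-3)) = 15 + (9 - 1044) = 15 - 1035 = -1020)
I² = (-1020)² = 1040400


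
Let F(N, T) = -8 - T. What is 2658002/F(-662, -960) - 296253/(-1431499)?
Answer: 1902604618927/681393524 ≈ 2792.2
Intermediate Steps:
2658002/F(-662, -960) - 296253/(-1431499) = 2658002/(-8 - 1*(-960)) - 296253/(-1431499) = 2658002/(-8 + 960) - 296253*(-1/1431499) = 2658002/952 + 296253/1431499 = 2658002*(1/952) + 296253/1431499 = 1329001/476 + 296253/1431499 = 1902604618927/681393524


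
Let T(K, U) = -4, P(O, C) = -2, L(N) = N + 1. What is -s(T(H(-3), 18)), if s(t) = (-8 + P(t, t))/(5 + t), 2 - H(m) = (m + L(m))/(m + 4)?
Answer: 10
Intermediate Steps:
L(N) = 1 + N
H(m) = 2 - (1 + 2*m)/(4 + m) (H(m) = 2 - (m + (1 + m))/(m + 4) = 2 - (1 + 2*m)/(4 + m))
s(t) = -10/(5 + t) (s(t) = (-8 - 2)/(5 + t) = -10/(5 + t))
-s(T(H(-3), 18)) = -(-10)/(5 - 4) = -(-10)/1 = -(-10) = -1*(-10) = 10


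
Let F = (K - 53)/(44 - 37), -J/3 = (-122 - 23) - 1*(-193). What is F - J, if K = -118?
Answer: 837/7 ≈ 119.57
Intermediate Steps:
J = -144 (J = -3*((-122 - 23) - 1*(-193)) = -3*(-145 + 193) = -3*48 = -144)
F = -171/7 (F = (-118 - 53)/(44 - 37) = -171/7 ≈ -24.429)
F - J = -171/7 - 1*(-144) = -171/7 + 144 = 837/7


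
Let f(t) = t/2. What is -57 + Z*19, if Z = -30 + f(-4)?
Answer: -665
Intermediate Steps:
f(t) = t/2 (f(t) = t*(1/2) = t/2)
Z = -32 (Z = -30 + (1/2)*(-4) = -30 - 2 = -32)
-57 + Z*19 = -57 - 32*19 = -57 - 608 = -665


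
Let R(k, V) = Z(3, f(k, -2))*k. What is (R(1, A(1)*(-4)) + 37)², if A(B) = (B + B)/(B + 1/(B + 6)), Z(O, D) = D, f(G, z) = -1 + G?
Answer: 1369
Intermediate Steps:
A(B) = 2*B/(B + 1/(6 + B)) (A(B) = (2*B)/(B + 1/(6 + B)) = 2*B/(B + 1/(6 + B)))
R(k, V) = k*(-1 + k) (R(k, V) = (-1 + k)*k = k*(-1 + k))
(R(1, A(1)*(-4)) + 37)² = (1*(-1 + 1) + 37)² = (1*0 + 37)² = (0 + 37)² = 37² = 1369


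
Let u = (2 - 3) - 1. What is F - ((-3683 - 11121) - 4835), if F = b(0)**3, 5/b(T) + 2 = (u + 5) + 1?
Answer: 157237/8 ≈ 19655.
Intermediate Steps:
u = -2 (u = -1 - 1 = -2)
b(T) = 5/2 (b(T) = 5/(-2 + ((-2 + 5) + 1)) = 5/(-2 + (3 + 1)) = 5/(-2 + 4) = 5/2)
F = 125/8 (F = (5/2)**3 = 125/8 ≈ 15.625)
F - ((-3683 - 11121) - 4835) = 125/8 - ((-3683 - 11121) - 4835) = 125/8 - (-14804 - 4835) = 125/8 - 1*(-19639) = 125/8 + 19639 = 157237/8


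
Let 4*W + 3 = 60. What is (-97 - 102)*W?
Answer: -11343/4 ≈ -2835.8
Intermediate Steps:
W = 57/4 (W = -¾ + (¼)*60 = -¾ + 15 = 57/4 ≈ 14.250)
(-97 - 102)*W = (-97 - 102)*(57/4) = -199*57/4 = -11343/4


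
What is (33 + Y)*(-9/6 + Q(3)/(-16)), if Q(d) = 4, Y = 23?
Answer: -98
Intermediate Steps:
(33 + Y)*(-9/6 + Q(3)/(-16)) = (33 + 23)*(-9/6 + 4/(-16)) = 56*(-9*⅙ + 4*(-1/16)) = 56*(-3/2 - ¼) = 56*(-7/4) = -98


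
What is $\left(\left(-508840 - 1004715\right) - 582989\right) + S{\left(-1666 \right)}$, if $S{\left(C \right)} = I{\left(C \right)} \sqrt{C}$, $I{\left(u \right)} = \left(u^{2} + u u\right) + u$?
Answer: $-2096544 + 38846122 i \sqrt{34} \approx -2.0965 \cdot 10^{6} + 2.2651 \cdot 10^{8} i$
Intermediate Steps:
$I{\left(u \right)} = u + 2 u^{2}$ ($I{\left(u \right)} = \left(u^{2} + u^{2}\right) + u = 2 u^{2} + u = u + 2 u^{2}$)
$S{\left(C \right)} = C^{\frac{3}{2}} \left(1 + 2 C\right)$ ($S{\left(C \right)} = C \left(1 + 2 C\right) \sqrt{C} = C^{\frac{3}{2}} \left(1 + 2 C\right)$)
$\left(\left(-508840 - 1004715\right) - 582989\right) + S{\left(-1666 \right)} = \left(\left(-508840 - 1004715\right) - 582989\right) + \left(-1666\right)^{\frac{3}{2}} \left(1 + 2 \left(-1666\right)\right) = \left(-1513555 - 582989\right) + - 11662 i \sqrt{34} \left(1 - 3332\right) = -2096544 + - 11662 i \sqrt{34} \left(-3331\right) = -2096544 + 38846122 i \sqrt{34}$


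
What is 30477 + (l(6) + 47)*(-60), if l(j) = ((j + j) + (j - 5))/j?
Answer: 27527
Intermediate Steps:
l(j) = (-5 + 3*j)/j (l(j) = (2*j + (-5 + j))/j = (-5 + 3*j)/j)
30477 + (l(6) + 47)*(-60) = 30477 + ((3 - 5/6) + 47)*(-60) = 30477 + ((3 - 5*⅙) + 47)*(-60) = 30477 + ((3 - ⅚) + 47)*(-60) = 30477 + (13/6 + 47)*(-60) = 30477 + (295/6)*(-60) = 30477 - 2950 = 27527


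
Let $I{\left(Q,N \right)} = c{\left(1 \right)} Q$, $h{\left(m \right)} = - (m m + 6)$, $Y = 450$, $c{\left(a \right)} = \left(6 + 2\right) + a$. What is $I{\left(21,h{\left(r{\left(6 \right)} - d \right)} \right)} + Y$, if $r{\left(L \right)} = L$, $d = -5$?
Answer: $639$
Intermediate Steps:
$c{\left(a \right)} = 8 + a$
$h{\left(m \right)} = -6 - m^{2}$ ($h{\left(m \right)} = - (m^{2} + 6) = - (6 + m^{2}) = -6 - m^{2}$)
$I{\left(Q,N \right)} = 9 Q$ ($I{\left(Q,N \right)} = \left(8 + 1\right) Q = 9 Q$)
$I{\left(21,h{\left(r{\left(6 \right)} - d \right)} \right)} + Y = 9 \cdot 21 + 450 = 189 + 450 = 639$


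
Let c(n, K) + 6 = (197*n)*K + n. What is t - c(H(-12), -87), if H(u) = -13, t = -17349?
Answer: -240137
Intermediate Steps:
c(n, K) = -6 + n + 197*K*n (c(n, K) = -6 + ((197*n)*K + n) = -6 + (197*K*n + n) = -6 + (n + 197*K*n) = -6 + n + 197*K*n)
t - c(H(-12), -87) = -17349 - (-6 - 13 + 197*(-87)*(-13)) = -17349 - (-6 - 13 + 222807) = -17349 - 1*222788 = -17349 - 222788 = -240137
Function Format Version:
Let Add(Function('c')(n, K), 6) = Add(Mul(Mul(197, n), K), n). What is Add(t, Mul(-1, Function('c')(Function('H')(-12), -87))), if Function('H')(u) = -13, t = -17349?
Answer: -240137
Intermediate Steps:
Function('c')(n, K) = Add(-6, n, Mul(197, K, n)) (Function('c')(n, K) = Add(-6, Add(Mul(Mul(197, n), K), n)) = Add(-6, Add(Mul(197, K, n), n)) = Add(-6, Add(n, Mul(197, K, n))) = Add(-6, n, Mul(197, K, n)))
Add(t, Mul(-1, Function('c')(Function('H')(-12), -87))) = Add(-17349, Mul(-1, Add(-6, -13, Mul(197, -87, -13)))) = Add(-17349, Mul(-1, Add(-6, -13, 222807))) = Add(-17349, Mul(-1, 222788)) = Add(-17349, -222788) = -240137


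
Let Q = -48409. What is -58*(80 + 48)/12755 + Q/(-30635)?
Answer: 78004511/78149885 ≈ 0.99814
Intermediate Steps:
-58*(80 + 48)/12755 + Q/(-30635) = -58*(80 + 48)/12755 - 48409/(-30635) = -58*128*(1/12755) - 48409*(-1/30635) = -7424*1/12755 + 48409/30635 = -7424/12755 + 48409/30635 = 78004511/78149885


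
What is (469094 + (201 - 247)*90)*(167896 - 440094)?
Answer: -126559548892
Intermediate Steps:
(469094 + (201 - 247)*90)*(167896 - 440094) = (469094 - 46*90)*(-272198) = (469094 - 4140)*(-272198) = 464954*(-272198) = -126559548892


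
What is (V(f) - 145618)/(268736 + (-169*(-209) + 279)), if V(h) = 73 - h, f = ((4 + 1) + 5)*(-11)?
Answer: -145435/304336 ≈ -0.47788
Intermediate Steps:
f = -110 (f = (5 + 5)*(-11) = 10*(-11) = -110)
(V(f) - 145618)/(268736 + (-169*(-209) + 279)) = ((73 - 1*(-110)) - 145618)/(268736 + (-169*(-209) + 279)) = ((73 + 110) - 145618)/(268736 + (35321 + 279)) = (183 - 145618)/(268736 + 35600) = -145435/304336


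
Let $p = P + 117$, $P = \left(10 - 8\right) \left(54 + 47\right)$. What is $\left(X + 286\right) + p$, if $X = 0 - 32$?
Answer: $573$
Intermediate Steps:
$P = 202$ ($P = 2 \cdot 101 = 202$)
$X = -32$ ($X = 0 - 32 = -32$)
$p = 319$ ($p = 202 + 117 = 319$)
$\left(X + 286\right) + p = \left(-32 + 286\right) + 319 = 254 + 319 = 573$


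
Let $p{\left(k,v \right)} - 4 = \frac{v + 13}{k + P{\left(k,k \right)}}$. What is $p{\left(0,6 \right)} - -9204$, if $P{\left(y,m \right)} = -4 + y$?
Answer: $\frac{36813}{4} \approx 9203.3$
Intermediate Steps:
$p{\left(k,v \right)} = 4 + \frac{13 + v}{-4 + 2 k}$ ($p{\left(k,v \right)} = 4 + \frac{v + 13}{k + \left(-4 + k\right)} = 4 + \frac{13 + v}{-4 + 2 k}$)
$p{\left(0,6 \right)} - -9204 = \frac{-3 + 6 + 8 \cdot 0}{2 \left(-2 + 0\right)} - -9204 = \frac{-3 + 6 + 0}{2 \left(-2\right)} + 9204 = \frac{1}{2} \left(- \frac{1}{2}\right) 3 + 9204 = - \frac{3}{4} + 9204 = \frac{36813}{4}$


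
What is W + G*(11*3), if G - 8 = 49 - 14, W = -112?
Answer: 1307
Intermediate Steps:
G = 43 (G = 8 + (49 - 14) = 8 + 35 = 43)
W + G*(11*3) = -112 + 43*(11*3) = -112 + 43*33 = -112 + 1419 = 1307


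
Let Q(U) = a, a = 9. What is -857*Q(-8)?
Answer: -7713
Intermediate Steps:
Q(U) = 9
-857*Q(-8) = -857*9 = -7713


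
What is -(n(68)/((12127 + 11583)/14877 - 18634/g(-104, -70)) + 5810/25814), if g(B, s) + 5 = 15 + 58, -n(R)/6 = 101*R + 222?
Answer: -278126660406485/1778621630183 ≈ -156.37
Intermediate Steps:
n(R) = -1332 - 606*R (n(R) = -6*(101*R + 222) = -6*(222 + 101*R) = -1332 - 606*R)
g(B, s) = 68 (g(B, s) = -5 + (15 + 58) = -5 + 73 = 68)
-(n(68)/((12127 + 11583)/14877 - 18634/g(-104, -70)) + 5810/25814) = -((-1332 - 606*68)/((12127 + 11583)/14877 - 18634/68) + 5810/25814) = -((-1332 - 41208)/(23710*(1/14877) - 18634*1/68) + 5810*(1/25814)) = -(-42540/(23710/14877 - 9317/34) + 2905/12907) = -(-42540/(-137802869/505818) + 2905/12907) = -(-42540*(-505818/137802869) + 2905/12907) = -(21517497720/137802869 + 2905/12907) = -1*278126660406485/1778621630183 = -278126660406485/1778621630183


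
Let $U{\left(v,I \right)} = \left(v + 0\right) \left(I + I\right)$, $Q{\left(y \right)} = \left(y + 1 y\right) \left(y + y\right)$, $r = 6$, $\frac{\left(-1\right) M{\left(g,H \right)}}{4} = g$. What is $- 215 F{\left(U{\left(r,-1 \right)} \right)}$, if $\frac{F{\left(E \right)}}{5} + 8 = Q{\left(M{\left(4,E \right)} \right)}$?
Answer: $-1092200$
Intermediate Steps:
$M{\left(g,H \right)} = - 4 g$
$Q{\left(y \right)} = 4 y^{2}$ ($Q{\left(y \right)} = \left(y + y\right) 2 y = 2 y 2 y = 4 y^{2}$)
$U{\left(v,I \right)} = 2 I v$ ($U{\left(v,I \right)} = v 2 I = 2 I v$)
$F{\left(E \right)} = 5080$ ($F{\left(E \right)} = -40 + 5 \cdot 4 \left(\left(-4\right) 4\right)^{2} = -40 + 5 \cdot 4 \left(-16\right)^{2} = -40 + 5 \cdot 4 \cdot 256 = -40 + 5 \cdot 1024 = -40 + 5120 = 5080$)
$- 215 F{\left(U{\left(r,-1 \right)} \right)} = \left(-215\right) 5080 = -1092200$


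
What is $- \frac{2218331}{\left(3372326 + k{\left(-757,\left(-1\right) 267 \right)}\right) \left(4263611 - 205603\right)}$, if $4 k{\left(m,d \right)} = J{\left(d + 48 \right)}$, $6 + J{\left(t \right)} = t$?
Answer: $- \frac{2218331}{13684697623658} \approx -1.621 \cdot 10^{-7}$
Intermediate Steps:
$J{\left(t \right)} = -6 + t$
$k{\left(m,d \right)} = \frac{21}{2} + \frac{d}{4}$ ($k{\left(m,d \right)} = \frac{-6 + \left(d + 48\right)}{4} = \frac{-6 + \left(48 + d\right)}{4} = \frac{42 + d}{4} = \frac{21}{2} + \frac{d}{4}$)
$- \frac{2218331}{\left(3372326 + k{\left(-757,\left(-1\right) 267 \right)}\right) \left(4263611 - 205603\right)} = - \frac{2218331}{\left(3372326 + \left(\frac{21}{2} + \frac{\left(-1\right) 267}{4}\right)\right) \left(4263611 - 205603\right)} = - \frac{2218331}{\left(3372326 + \left(\frac{21}{2} + \frac{1}{4} \left(-267\right)\right)\right) 4058008} = - \frac{2218331}{\left(3372326 + \left(\frac{21}{2} - \frac{267}{4}\right)\right) 4058008} = - \frac{2218331}{\left(3372326 - \frac{225}{4}\right) 4058008} = - \frac{2218331}{\frac{13489079}{4} \cdot 4058008} = - \frac{2218331}{13684697623658}$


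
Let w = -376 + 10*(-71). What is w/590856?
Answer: -181/98476 ≈ -0.0018380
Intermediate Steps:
w = -1086 (w = -376 - 710 = -1086)
w/590856 = -1086/590856 = -1086*1/590856 = -181/98476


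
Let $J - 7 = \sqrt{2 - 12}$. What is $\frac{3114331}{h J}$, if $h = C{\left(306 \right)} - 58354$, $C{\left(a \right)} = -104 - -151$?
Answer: $- \frac{21800317}{3440113} + \frac{3114331 i \sqrt{10}}{3440113} \approx -6.3371 + 2.8628 i$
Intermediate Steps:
$C{\left(a \right)} = 47$ ($C{\left(a \right)} = -104 + 151 = 47$)
$J = 7 + i \sqrt{10}$ ($J = 7 + \sqrt{2 - 12} = 7 + \sqrt{-10} = 7 + i \sqrt{10} \approx 7.0 + 3.1623 i$)
$h = -58307$ ($h = 47 - 58354 = -58307$)
$\frac{3114331}{h J} = \frac{3114331}{\left(-58307\right) \left(7 + i \sqrt{10}\right)} = \frac{3114331}{-408149 - 58307 i \sqrt{10}}$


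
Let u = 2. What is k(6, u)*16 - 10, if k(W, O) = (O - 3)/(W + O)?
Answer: -12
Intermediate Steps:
k(W, O) = (-3 + O)/(O + W)
k(6, u)*16 - 10 = ((-3 + 2)/(2 + 6))*16 - 10 = (-1/8)*16 - 10 = ((⅛)*(-1))*16 - 10 = -⅛*16 - 10 = -2 - 10 = -12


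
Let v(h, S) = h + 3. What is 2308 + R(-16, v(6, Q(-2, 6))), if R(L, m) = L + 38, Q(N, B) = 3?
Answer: 2330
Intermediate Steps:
v(h, S) = 3 + h
R(L, m) = 38 + L
2308 + R(-16, v(6, Q(-2, 6))) = 2308 + (38 - 16) = 2308 + 22 = 2330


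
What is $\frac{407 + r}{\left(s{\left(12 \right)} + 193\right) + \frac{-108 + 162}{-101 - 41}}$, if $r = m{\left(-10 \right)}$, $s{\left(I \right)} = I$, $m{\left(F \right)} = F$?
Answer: $\frac{28187}{14528} \approx 1.9402$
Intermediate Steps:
$r = -10$
$\frac{407 + r}{\left(s{\left(12 \right)} + 193\right) + \frac{-108 + 162}{-101 - 41}} = \frac{407 - 10}{\left(12 + 193\right) + \frac{-108 + 162}{-101 - 41}} = \frac{397}{205 + \frac{54}{-142}} = \frac{397}{205 + 54 \left(- \frac{1}{142}\right)} = \frac{397}{205 - \frac{27}{71}} = \frac{397}{\frac{14528}{71}} = 397 \cdot \frac{71}{14528} = \frac{28187}{14528}$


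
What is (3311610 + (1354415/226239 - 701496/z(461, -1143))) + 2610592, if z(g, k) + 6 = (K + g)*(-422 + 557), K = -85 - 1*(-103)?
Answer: 28877398194854381/4876129167 ≈ 5.9222e+6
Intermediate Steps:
K = 18 (K = -85 + 103 = 18)
z(g, k) = 2424 + 135*g (z(g, k) = -6 + (18 + g)*(-422 + 557) = -6 + (18 + g)*135 = -6 + (2430 + 135*g) = 2424 + 135*g)
(3311610 + (1354415/226239 - 701496/z(461, -1143))) + 2610592 = (3311610 + (1354415/226239 - 701496/(2424 + 135*461))) + 2610592 = (3311610 + (1354415*(1/226239) - 701496/(2424 + 62235))) + 2610592 = (3311610 + (1354415/226239 - 701496/64659)) + 2610592 = (3311610 + (1354415/226239 - 701496*1/64659)) + 2610592 = (3311610 + (1354415/226239 - 233832/21553)) + 2610592 = (3311610 - 23710211353/4876129167) + 2610592 = 16147814400517517/4876129167 + 2610592 = 28877398194854381/4876129167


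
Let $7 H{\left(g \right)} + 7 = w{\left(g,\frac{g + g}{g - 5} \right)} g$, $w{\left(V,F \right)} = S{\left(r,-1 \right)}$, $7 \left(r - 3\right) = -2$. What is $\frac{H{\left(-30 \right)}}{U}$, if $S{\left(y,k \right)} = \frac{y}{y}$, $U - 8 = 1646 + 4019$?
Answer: $- \frac{37}{39711} \approx -0.00093173$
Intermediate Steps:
$U = 5673$ ($U = 8 + \left(1646 + 4019\right) = 8 + 5665 = 5673$)
$r = \frac{19}{7}$ ($r = 3 + \frac{1}{7} \left(-2\right) = 3 - \frac{2}{7} = \frac{19}{7} \approx 2.7143$)
$S{\left(y,k \right)} = 1$
$w{\left(V,F \right)} = 1$
$H{\left(g \right)} = -1 + \frac{g}{7}$ ($H{\left(g \right)} = -1 + \frac{1 g}{7} = -1 + \frac{g}{7}$)
$\frac{H{\left(-30 \right)}}{U} = \frac{-1 + \frac{1}{7} \left(-30\right)}{5673} = \left(-1 - \frac{30}{7}\right) \frac{1}{5673} = \left(- \frac{37}{7}\right) \frac{1}{5673} = - \frac{37}{39711}$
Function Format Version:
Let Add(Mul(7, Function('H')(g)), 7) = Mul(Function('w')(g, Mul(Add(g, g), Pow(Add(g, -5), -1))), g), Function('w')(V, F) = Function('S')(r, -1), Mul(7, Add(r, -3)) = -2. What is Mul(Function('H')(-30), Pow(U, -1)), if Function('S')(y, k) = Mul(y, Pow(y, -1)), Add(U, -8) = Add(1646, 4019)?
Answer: Rational(-37, 39711) ≈ -0.00093173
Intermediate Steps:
U = 5673 (U = Add(8, Add(1646, 4019)) = Add(8, 5665) = 5673)
r = Rational(19, 7) (r = Add(3, Mul(Rational(1, 7), -2)) = Add(3, Rational(-2, 7)) = Rational(19, 7) ≈ 2.7143)
Function('S')(y, k) = 1
Function('w')(V, F) = 1
Function('H')(g) = Add(-1, Mul(Rational(1, 7), g)) (Function('H')(g) = Add(-1, Mul(Rational(1, 7), Mul(1, g))) = Add(-1, Mul(Rational(1, 7), g)))
Mul(Function('H')(-30), Pow(U, -1)) = Mul(Add(-1, Mul(Rational(1, 7), -30)), Pow(5673, -1)) = Mul(Add(-1, Rational(-30, 7)), Rational(1, 5673)) = Mul(Rational(-37, 7), Rational(1, 5673)) = Rational(-37, 39711)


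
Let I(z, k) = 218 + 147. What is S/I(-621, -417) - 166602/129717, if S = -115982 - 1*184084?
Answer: -12994823684/15782235 ≈ -823.38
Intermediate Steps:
I(z, k) = 365
S = -300066 (S = -115982 - 184084 = -300066)
S/I(-621, -417) - 166602/129717 = -300066/365 - 166602/129717 = -300066*1/365 - 166602*1/129717 = -300066/365 - 55534/43239 = -12994823684/15782235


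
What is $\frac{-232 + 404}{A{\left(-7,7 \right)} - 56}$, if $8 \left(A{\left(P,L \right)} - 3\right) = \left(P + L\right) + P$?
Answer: $- \frac{1376}{431} \approx -3.1926$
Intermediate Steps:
$A{\left(P,L \right)} = 3 + \frac{P}{4} + \frac{L}{8}$ ($A{\left(P,L \right)} = 3 + \frac{\left(P + L\right) + P}{8} = 3 + \frac{\left(L + P\right) + P}{8} = 3 + \frac{L + 2 P}{8} = 3 + \left(\frac{P}{4} + \frac{L}{8}\right) = 3 + \frac{P}{4} + \frac{L}{8}$)
$\frac{-232 + 404}{A{\left(-7,7 \right)} - 56} = \frac{-232 + 404}{\left(3 + \frac{1}{4} \left(-7\right) + \frac{1}{8} \cdot 7\right) - 56} = \frac{172}{\left(3 - \frac{7}{4} + \frac{7}{8}\right) - 56} = \frac{172}{\frac{17}{8} - 56} = \frac{172}{- \frac{431}{8}} = 172 \left(- \frac{8}{431}\right) = - \frac{1376}{431}$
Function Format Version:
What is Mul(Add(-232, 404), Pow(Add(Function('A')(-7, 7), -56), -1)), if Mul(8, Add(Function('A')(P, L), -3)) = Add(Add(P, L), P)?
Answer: Rational(-1376, 431) ≈ -3.1926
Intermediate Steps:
Function('A')(P, L) = Add(3, Mul(Rational(1, 4), P), Mul(Rational(1, 8), L)) (Function('A')(P, L) = Add(3, Mul(Rational(1, 8), Add(Add(P, L), P))) = Add(3, Mul(Rational(1, 8), Add(Add(L, P), P))) = Add(3, Mul(Rational(1, 8), Add(L, Mul(2, P)))) = Add(3, Add(Mul(Rational(1, 4), P), Mul(Rational(1, 8), L))) = Add(3, Mul(Rational(1, 4), P), Mul(Rational(1, 8), L)))
Mul(Add(-232, 404), Pow(Add(Function('A')(-7, 7), -56), -1)) = Mul(Add(-232, 404), Pow(Add(Add(3, Mul(Rational(1, 4), -7), Mul(Rational(1, 8), 7)), -56), -1)) = Mul(172, Pow(Add(Add(3, Rational(-7, 4), Rational(7, 8)), -56), -1)) = Mul(172, Pow(Add(Rational(17, 8), -56), -1)) = Mul(172, Pow(Rational(-431, 8), -1)) = Mul(172, Rational(-8, 431)) = Rational(-1376, 431)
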